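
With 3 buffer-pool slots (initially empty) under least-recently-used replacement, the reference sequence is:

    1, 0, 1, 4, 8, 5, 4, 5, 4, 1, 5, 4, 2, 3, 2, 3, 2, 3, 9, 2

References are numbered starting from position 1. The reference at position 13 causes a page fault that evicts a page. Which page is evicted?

1

pos 1: 1 → fault, frames [1]
pos 2: 0 → fault, frames [1, 0]
pos 3: 1 → hit
pos 4: 4 → fault, frames [0, 1, 4]
pos 5: 8 → fault, evict 0, frames [1, 4, 8]
pos 6: 5 → fault, evict 1, frames [4, 8, 5]
pos 7: 4 → hit
pos 8: 5 → hit
pos 9: 4 → hit
pos 10: 1 → fault, evict 8, frames [5, 4, 1]
pos 11: 5 → hit
pos 12: 4 → hit
pos 13: 2 → fault, evict 1, frames [5, 4, 2]
At position 13, page 1 is evicted.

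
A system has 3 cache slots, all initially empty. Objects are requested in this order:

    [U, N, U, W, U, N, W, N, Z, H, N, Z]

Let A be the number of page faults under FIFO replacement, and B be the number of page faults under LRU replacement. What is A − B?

Under FIFO: F F . F . . . . F F F . → 6 faults.
Under LRU: F F . F . . . . F F . . → 5 faults.
A − B = 6 − 5 = 1.

1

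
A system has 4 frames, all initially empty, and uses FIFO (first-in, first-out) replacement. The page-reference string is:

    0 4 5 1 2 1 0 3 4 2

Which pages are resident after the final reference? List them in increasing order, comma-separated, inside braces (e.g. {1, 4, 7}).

{0, 2, 3, 4}

0 → miss, frames [0]
4 → miss, frames [0, 4]
5 → miss, frames [0, 4, 5]
1 → miss, frames [0, 4, 5, 1]
2 → miss, evict 0, frames [4, 5, 1, 2]
1 → hit
0 → miss, evict 4, frames [5, 1, 2, 0]
3 → miss, evict 5, frames [1, 2, 0, 3]
4 → miss, evict 1, frames [2, 0, 3, 4]
2 → hit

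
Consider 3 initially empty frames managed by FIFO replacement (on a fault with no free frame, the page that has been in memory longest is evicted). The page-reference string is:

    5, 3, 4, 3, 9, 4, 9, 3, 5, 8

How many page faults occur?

6

5: fault, frames {5}
3: fault, frames {5,3}
4: fault, frames {5,3,4}
3: hit
9: fault, evict 5, frames {3,4,9}
4: hit
9: hit
3: hit
5: fault, evict 3, frames {4,9,5}
8: fault, evict 4, frames {9,5,8}
Page faults: 6.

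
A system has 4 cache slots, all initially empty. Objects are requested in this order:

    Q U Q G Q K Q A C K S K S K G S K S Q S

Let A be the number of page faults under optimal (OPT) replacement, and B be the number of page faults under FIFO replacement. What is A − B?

Under OPT: F F . F . F . F F . F . . . . . . . . . → 7 faults.
Under FIFO: F F . F . F . F F . F . . . F . F . F . → 10 faults.
A − B = 7 − 10 = -3.

-3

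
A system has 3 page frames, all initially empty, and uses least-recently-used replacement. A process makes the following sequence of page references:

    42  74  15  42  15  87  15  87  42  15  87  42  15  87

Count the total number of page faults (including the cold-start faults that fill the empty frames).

4

42 -> miss, frames [42]
74 -> miss, frames [42, 74]
15 -> miss, frames [42, 74, 15]
42 -> hit
15 -> hit
87 -> miss, evict 74, frames [42, 15, 87]
15 -> hit
87 -> hit
42 -> hit
15 -> hit
87 -> hit
42 -> hit
15 -> hit
87 -> hit
Page faults: 4.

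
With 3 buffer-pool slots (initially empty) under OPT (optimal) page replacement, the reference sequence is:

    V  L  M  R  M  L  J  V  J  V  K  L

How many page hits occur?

V → fault, frames (V)
L → fault, frames (V L)
M → fault, frames (V L M)
R → fault, evict V, frames (L M R)
M → hit
L → hit
J → fault, evict R, frames (L M J)
V → fault, evict M, frames (L J V)
J → hit
V → hit
K → fault, evict V, frames (L J K)
L → hit
Hits: 5.

5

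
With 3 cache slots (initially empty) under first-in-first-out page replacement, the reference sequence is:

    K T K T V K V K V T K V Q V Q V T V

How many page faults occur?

K -> miss, frames [K]
T -> miss, frames [K, T]
K -> hit
T -> hit
V -> miss, frames [K, T, V]
K -> hit
V -> hit
K -> hit
V -> hit
T -> hit
K -> hit
V -> hit
Q -> miss, evict K, frames [T, V, Q]
V -> hit
Q -> hit
V -> hit
T -> hit
V -> hit
Page faults: 4.

4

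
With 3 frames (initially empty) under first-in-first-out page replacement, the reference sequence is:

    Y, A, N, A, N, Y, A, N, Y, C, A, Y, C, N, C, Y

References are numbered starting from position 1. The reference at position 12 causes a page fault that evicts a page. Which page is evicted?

A

pos 1: Y: miss, frames (Y)
pos 2: A: miss, frames (Y A)
pos 3: N: miss, frames (Y A N)
pos 4: A: hit
pos 5: N: hit
pos 6: Y: hit
pos 7: A: hit
pos 8: N: hit
pos 9: Y: hit
pos 10: C: miss, evict Y, frames (A N C)
pos 11: A: hit
pos 12: Y: miss, evict A, frames (N C Y)
At position 12, page A is evicted.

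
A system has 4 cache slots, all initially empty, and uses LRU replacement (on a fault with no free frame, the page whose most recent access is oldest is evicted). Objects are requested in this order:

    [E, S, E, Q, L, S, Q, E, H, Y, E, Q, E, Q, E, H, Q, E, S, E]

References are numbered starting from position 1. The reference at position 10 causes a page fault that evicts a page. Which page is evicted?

pos 1: E: miss, frames (E)
pos 2: S: miss, frames (E S)
pos 3: E: hit
pos 4: Q: miss, frames (S E Q)
pos 5: L: miss, frames (S E Q L)
pos 6: S: hit
pos 7: Q: hit
pos 8: E: hit
pos 9: H: miss, evict L, frames (S Q E H)
pos 10: Y: miss, evict S, frames (Q E H Y)
At position 10, page S is evicted.

S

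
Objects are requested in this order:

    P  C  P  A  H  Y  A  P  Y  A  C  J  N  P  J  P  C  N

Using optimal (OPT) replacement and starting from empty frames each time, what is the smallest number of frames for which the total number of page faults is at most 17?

f=1: 18 faults
f=2: 13 faults
f=3: 9 faults
f=4: 7 faults
f=5: 7 faults
f=6: 7 faults
f=7: 7 faults
Smallest f with faults ≤ 17 is 2.

2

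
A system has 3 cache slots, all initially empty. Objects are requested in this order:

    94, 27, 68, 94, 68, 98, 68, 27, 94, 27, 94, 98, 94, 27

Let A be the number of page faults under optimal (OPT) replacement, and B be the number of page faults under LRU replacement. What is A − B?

-2

Under OPT: F F F . . F . . F . . . . . → 5 faults.
Under LRU: F F F . . F . F F . . F . . → 7 faults.
A − B = 5 − 7 = -2.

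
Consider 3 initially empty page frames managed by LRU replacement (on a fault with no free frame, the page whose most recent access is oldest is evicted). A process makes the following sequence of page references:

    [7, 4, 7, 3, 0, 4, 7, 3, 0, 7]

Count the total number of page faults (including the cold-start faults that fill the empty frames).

8

7 -> miss, frames [7]
4 -> miss, frames [7, 4]
7 -> hit
3 -> miss, frames [4, 7, 3]
0 -> miss, evict 4, frames [7, 3, 0]
4 -> miss, evict 7, frames [3, 0, 4]
7 -> miss, evict 3, frames [0, 4, 7]
3 -> miss, evict 0, frames [4, 7, 3]
0 -> miss, evict 4, frames [7, 3, 0]
7 -> hit
Page faults: 8.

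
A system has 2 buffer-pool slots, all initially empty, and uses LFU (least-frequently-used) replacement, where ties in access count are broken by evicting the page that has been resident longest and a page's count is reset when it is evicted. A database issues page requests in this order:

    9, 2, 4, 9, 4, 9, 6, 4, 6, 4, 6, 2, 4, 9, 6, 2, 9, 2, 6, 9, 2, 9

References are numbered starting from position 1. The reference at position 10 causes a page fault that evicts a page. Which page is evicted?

pos 1: 9 → miss, frames {9}
pos 2: 2 → miss, frames {9,2}
pos 3: 4 → miss, evict 9, frames {2,4}
pos 4: 9 → miss, evict 2, frames {4,9}
pos 5: 4 → hit
pos 6: 9 → hit
pos 7: 6 → miss, evict 4, frames {9,6}
pos 8: 4 → miss, evict 6, frames {9,4}
pos 9: 6 → miss, evict 4, frames {9,6}
pos 10: 4 → miss, evict 6, frames {9,4}
At position 10, page 6 is evicted.

6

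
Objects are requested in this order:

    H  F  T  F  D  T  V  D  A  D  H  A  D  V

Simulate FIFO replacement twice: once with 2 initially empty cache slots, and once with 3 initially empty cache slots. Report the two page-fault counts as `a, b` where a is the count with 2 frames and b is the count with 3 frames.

11, 9

2 frames: F F F . F . F . F F F F F F → 11 faults.
3 frames: F F F . F . F . F . F . F F → 9 faults.
9 < 11: adding a frame reduced faults, as is typical.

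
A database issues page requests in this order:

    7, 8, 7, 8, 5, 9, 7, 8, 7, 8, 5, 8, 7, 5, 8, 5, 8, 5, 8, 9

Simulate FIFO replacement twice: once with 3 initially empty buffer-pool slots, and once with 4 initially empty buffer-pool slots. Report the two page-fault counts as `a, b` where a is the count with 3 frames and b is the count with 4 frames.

3 frames: F F . . F F F F . . F . . . . . . . . F → 8 faults.
4 frames: F F . . F F . . . . . . . . . . . . . . → 4 faults.
4 < 8: adding a frame reduced faults, as is typical.

8, 4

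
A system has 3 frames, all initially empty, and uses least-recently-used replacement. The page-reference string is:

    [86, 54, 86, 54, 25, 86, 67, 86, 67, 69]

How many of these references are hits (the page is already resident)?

5

86: miss, frames [86]
54: miss, frames [86, 54]
86: hit
54: hit
25: miss, frames [86, 54, 25]
86: hit
67: miss, evict 54, frames [25, 86, 67]
86: hit
67: hit
69: miss, evict 25, frames [86, 67, 69]
Hits: 5.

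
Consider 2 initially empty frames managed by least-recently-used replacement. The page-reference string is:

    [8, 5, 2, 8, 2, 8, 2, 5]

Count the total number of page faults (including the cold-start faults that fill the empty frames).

8 -> fault, frames {8}
5 -> fault, frames {8,5}
2 -> fault, evict 8, frames {5,2}
8 -> fault, evict 5, frames {2,8}
2 -> hit
8 -> hit
2 -> hit
5 -> fault, evict 8, frames {2,5}
Page faults: 5.

5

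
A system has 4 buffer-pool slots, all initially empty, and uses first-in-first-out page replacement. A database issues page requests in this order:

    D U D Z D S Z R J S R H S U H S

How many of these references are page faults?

9

D: miss, frames (D)
U: miss, frames (D U)
D: hit
Z: miss, frames (D U Z)
D: hit
S: miss, frames (D U Z S)
Z: hit
R: miss, evict D, frames (U Z S R)
J: miss, evict U, frames (Z S R J)
S: hit
R: hit
H: miss, evict Z, frames (S R J H)
S: hit
U: miss, evict S, frames (R J H U)
H: hit
S: miss, evict R, frames (J H U S)
Page faults: 9.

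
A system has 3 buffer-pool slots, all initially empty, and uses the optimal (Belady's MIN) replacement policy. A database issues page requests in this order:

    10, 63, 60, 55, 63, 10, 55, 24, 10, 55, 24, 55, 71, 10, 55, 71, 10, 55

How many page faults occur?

6

10 → miss, frames [10]
63 → miss, frames [10, 63]
60 → miss, frames [10, 63, 60]
55 → miss, evict 60, frames [10, 63, 55]
63 → hit
10 → hit
55 → hit
24 → miss, evict 63, frames [10, 55, 24]
10 → hit
55 → hit
24 → hit
55 → hit
71 → miss, evict 24, frames [10, 55, 71]
10 → hit
55 → hit
71 → hit
10 → hit
55 → hit
Page faults: 6.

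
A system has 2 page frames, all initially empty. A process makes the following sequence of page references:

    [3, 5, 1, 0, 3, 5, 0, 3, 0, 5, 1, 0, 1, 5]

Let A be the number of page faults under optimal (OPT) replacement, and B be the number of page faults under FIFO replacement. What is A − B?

Under OPT: F F F F . F . F . F F . . F → 9 faults.
Under FIFO: F F F F F F F F . F F F . F → 12 faults.
A − B = 9 − 12 = -3.

-3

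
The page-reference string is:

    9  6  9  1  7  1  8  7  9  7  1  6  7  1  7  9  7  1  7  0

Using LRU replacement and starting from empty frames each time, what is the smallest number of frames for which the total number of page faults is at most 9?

f=1: 20 faults
f=2: 14 faults
f=3: 10 faults
f=4: 7 faults
f=5: 6 faults
f=6: 6 faults
Smallest f with faults ≤ 9 is 4.

4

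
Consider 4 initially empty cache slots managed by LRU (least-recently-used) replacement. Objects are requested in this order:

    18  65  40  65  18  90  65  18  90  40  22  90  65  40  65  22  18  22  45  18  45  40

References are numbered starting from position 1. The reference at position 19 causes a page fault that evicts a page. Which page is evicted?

pos 1: 18: fault, frames {18}
pos 2: 65: fault, frames {18,65}
pos 3: 40: fault, frames {18,65,40}
pos 4: 65: hit
pos 5: 18: hit
pos 6: 90: fault, frames {40,65,18,90}
pos 7: 65: hit
pos 8: 18: hit
pos 9: 90: hit
pos 10: 40: hit
pos 11: 22: fault, evict 65, frames {18,90,40,22}
pos 12: 90: hit
pos 13: 65: fault, evict 18, frames {40,22,90,65}
pos 14: 40: hit
pos 15: 65: hit
pos 16: 22: hit
pos 17: 18: fault, evict 90, frames {40,65,22,18}
pos 18: 22: hit
pos 19: 45: fault, evict 40, frames {65,18,22,45}
At position 19, page 40 is evicted.

40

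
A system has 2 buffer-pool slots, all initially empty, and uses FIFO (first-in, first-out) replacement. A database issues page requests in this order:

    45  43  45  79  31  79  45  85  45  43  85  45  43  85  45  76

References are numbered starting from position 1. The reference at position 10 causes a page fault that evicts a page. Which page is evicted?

45

pos 1: 45 → miss, frames (45)
pos 2: 43 → miss, frames (45 43)
pos 3: 45 → hit
pos 4: 79 → miss, evict 45, frames (43 79)
pos 5: 31 → miss, evict 43, frames (79 31)
pos 6: 79 → hit
pos 7: 45 → miss, evict 79, frames (31 45)
pos 8: 85 → miss, evict 31, frames (45 85)
pos 9: 45 → hit
pos 10: 43 → miss, evict 45, frames (85 43)
At position 10, page 45 is evicted.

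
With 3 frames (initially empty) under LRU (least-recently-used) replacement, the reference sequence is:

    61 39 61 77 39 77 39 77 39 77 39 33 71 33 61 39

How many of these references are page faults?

61: fault, frames (61)
39: fault, frames (61 39)
61: hit
77: fault, frames (39 61 77)
39: hit
77: hit
39: hit
77: hit
39: hit
77: hit
39: hit
33: fault, evict 61, frames (77 39 33)
71: fault, evict 77, frames (39 33 71)
33: hit
61: fault, evict 39, frames (71 33 61)
39: fault, evict 71, frames (33 61 39)
Page faults: 7.

7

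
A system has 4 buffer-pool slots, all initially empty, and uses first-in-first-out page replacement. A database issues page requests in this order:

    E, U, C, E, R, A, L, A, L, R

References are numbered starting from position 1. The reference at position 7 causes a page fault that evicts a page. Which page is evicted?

pos 1: E -> miss, frames [E]
pos 2: U -> miss, frames [E, U]
pos 3: C -> miss, frames [E, U, C]
pos 4: E -> hit
pos 5: R -> miss, frames [E, U, C, R]
pos 6: A -> miss, evict E, frames [U, C, R, A]
pos 7: L -> miss, evict U, frames [C, R, A, L]
At position 7, page U is evicted.

U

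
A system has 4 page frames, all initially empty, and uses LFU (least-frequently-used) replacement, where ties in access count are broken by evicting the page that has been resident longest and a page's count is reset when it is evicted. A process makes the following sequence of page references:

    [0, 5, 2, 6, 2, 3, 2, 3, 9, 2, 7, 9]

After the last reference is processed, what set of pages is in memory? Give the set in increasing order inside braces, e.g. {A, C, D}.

{2, 3, 7, 9}

0 -> miss, frames [0]
5 -> miss, frames [0, 5]
2 -> miss, frames [0, 5, 2]
6 -> miss, frames [0, 5, 2, 6]
2 -> hit
3 -> miss, evict 0, frames [5, 2, 6, 3]
2 -> hit
3 -> hit
9 -> miss, evict 5, frames [2, 6, 3, 9]
2 -> hit
7 -> miss, evict 6, frames [2, 3, 9, 7]
9 -> hit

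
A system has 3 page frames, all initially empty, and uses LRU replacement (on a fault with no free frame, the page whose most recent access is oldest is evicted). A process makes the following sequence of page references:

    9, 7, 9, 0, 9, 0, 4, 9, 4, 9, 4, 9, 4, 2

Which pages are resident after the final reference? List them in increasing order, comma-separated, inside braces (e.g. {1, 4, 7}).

9 → miss, frames (9)
7 → miss, frames (9 7)
9 → hit
0 → miss, frames (7 9 0)
9 → hit
0 → hit
4 → miss, evict 7, frames (9 0 4)
9 → hit
4 → hit
9 → hit
4 → hit
9 → hit
4 → hit
2 → miss, evict 0, frames (9 4 2)

{2, 4, 9}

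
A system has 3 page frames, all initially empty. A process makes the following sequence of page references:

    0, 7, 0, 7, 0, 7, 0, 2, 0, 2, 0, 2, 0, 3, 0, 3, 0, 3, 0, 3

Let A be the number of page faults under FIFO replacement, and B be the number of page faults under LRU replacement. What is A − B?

Under FIFO: F F . . . . . F . . . . . F F . . . . . → 5 faults.
Under LRU: F F . . . . . F . . . . . F . . . . . . → 4 faults.
A − B = 5 − 4 = 1.

1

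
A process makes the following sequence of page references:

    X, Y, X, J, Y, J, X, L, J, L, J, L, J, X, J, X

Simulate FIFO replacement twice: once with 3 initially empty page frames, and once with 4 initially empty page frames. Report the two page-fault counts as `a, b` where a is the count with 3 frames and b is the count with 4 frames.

3 frames: F F . F . . . F . . . . . F . . → 5 faults.
4 frames: F F . F . . . F . . . . . . . . → 4 faults.
4 < 5: adding a frame reduced faults, as is typical.

5, 4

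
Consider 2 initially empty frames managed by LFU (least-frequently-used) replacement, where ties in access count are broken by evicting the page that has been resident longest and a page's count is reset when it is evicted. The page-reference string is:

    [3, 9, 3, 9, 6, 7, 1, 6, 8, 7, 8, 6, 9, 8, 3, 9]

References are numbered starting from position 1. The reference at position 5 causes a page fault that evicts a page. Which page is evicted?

pos 1: 3 -> miss, frames [3]
pos 2: 9 -> miss, frames [3, 9]
pos 3: 3 -> hit
pos 4: 9 -> hit
pos 5: 6 -> miss, evict 3, frames [9, 6]
At position 5, page 3 is evicted.

3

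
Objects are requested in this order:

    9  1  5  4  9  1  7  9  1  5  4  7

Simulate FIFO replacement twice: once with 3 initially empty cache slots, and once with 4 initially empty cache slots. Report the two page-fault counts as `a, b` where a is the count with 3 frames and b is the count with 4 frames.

9, 10

3 frames: F F F F F F F . . F F . → 9 faults.
4 frames: F F F F . . F F F F F F → 10 faults.
10 > 9: adding a frame increased faults — Belady's anomaly.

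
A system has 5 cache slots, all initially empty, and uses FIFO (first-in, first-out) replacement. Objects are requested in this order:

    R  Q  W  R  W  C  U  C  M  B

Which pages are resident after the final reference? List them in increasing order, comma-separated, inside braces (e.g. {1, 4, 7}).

{B, C, M, U, W}

R -> fault, frames [R]
Q -> fault, frames [R, Q]
W -> fault, frames [R, Q, W]
R -> hit
W -> hit
C -> fault, frames [R, Q, W, C]
U -> fault, frames [R, Q, W, C, U]
C -> hit
M -> fault, evict R, frames [Q, W, C, U, M]
B -> fault, evict Q, frames [W, C, U, M, B]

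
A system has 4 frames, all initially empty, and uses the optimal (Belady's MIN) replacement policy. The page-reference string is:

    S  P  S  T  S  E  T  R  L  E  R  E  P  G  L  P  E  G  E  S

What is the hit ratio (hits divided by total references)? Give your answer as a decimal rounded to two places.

S: fault, frames {S}
P: fault, frames {S,P}
S: hit
T: fault, frames {S,P,T}
S: hit
E: fault, frames {S,P,T,E}
T: hit
R: fault, evict T, frames {S,P,E,R}
L: fault, evict S, frames {P,E,R,L}
E: hit
R: hit
E: hit
P: hit
G: fault, evict R, frames {P,E,L,G}
L: hit
P: hit
E: hit
G: hit
E: hit
S: fault, evict G, frames {P,E,L,S}
Hits: 12 of 20 references → 12/20 = 0.6000.

0.60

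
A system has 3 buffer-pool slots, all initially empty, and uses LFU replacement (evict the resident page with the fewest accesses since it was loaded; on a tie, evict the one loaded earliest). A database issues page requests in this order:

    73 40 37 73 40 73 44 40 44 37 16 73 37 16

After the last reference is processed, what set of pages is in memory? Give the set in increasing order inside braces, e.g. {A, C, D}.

73 → miss, frames {73}
40 → miss, frames {73,40}
37 → miss, frames {73,40,37}
73 → hit
40 → hit
73 → hit
44 → miss, evict 37, frames {73,40,44}
40 → hit
44 → hit
37 → miss, evict 44, frames {73,40,37}
16 → miss, evict 37, frames {73,40,16}
73 → hit
37 → miss, evict 16, frames {73,40,37}
16 → miss, evict 37, frames {73,40,16}

{16, 40, 73}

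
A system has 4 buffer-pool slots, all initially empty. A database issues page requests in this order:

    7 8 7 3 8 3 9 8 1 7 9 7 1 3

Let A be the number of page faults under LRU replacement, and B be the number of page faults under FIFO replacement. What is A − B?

Under LRU: F F . F . . F . F F . . . F → 7 faults.
Under FIFO: F F . F . . F . F F . . . . → 6 faults.
A − B = 7 − 6 = 1.

1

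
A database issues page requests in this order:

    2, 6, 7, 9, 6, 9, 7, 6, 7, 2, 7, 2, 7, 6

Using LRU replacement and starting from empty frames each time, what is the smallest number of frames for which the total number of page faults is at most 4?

4

f=1: 14 faults
f=2: 9 faults
f=3: 5 faults
f=4: 4 faults
Smallest f with faults ≤ 4 is 4.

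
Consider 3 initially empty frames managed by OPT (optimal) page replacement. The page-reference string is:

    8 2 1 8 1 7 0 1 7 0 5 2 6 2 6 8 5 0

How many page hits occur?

8

8 → miss, frames (8)
2 → miss, frames (8 2)
1 → miss, frames (8 2 1)
8 → hit
1 → hit
7 → miss, evict 8, frames (2 1 7)
0 → miss, evict 2, frames (1 7 0)
1 → hit
7 → hit
0 → hit
5 → miss, evict 7, frames (1 0 5)
2 → miss, evict 1, frames (0 5 2)
6 → miss, evict 0, frames (5 2 6)
2 → hit
6 → hit
8 → miss, evict 6, frames (5 2 8)
5 → hit
0 → miss, evict 8, frames (5 2 0)
Hits: 8.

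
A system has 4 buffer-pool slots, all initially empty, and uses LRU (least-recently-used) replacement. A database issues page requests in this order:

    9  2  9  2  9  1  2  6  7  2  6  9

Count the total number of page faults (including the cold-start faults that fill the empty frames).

6

9 → fault, frames (9)
2 → fault, frames (9 2)
9 → hit
2 → hit
9 → hit
1 → fault, frames (2 9 1)
2 → hit
6 → fault, frames (9 1 2 6)
7 → fault, evict 9, frames (1 2 6 7)
2 → hit
6 → hit
9 → fault, evict 1, frames (7 2 6 9)
Page faults: 6.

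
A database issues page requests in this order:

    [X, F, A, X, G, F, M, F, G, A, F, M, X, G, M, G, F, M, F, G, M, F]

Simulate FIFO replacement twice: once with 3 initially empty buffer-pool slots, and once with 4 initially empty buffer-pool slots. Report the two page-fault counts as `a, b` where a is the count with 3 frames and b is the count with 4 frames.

11, 7

3 frames: F F F . F . F F . F . . F F F . F . . . . . → 11 faults.
4 frames: F F F . F . F . . . . . F . . . F . . . . . → 7 faults.
7 < 11: adding a frame reduced faults, as is typical.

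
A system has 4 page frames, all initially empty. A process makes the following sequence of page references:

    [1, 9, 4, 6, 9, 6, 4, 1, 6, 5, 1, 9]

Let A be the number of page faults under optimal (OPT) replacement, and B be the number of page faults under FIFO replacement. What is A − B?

Under OPT: F F F F . . . . . F . . → 5 faults.
Under FIFO: F F F F . . . . . F F F → 7 faults.
A − B = 5 − 7 = -2.

-2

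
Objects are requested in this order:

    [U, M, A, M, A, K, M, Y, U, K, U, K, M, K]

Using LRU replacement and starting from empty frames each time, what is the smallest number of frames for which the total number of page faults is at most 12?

f=1: 14 faults
f=2: 9 faults
f=3: 8 faults
f=4: 6 faults
f=5: 5 faults
Smallest f with faults ≤ 12 is 2.

2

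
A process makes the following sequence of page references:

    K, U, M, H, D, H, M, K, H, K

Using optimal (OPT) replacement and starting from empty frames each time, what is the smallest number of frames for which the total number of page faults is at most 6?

3

f=1: 10 faults
f=2: 7 faults
f=3: 6 faults
f=4: 5 faults
f=5: 5 faults
Smallest f with faults ≤ 6 is 3.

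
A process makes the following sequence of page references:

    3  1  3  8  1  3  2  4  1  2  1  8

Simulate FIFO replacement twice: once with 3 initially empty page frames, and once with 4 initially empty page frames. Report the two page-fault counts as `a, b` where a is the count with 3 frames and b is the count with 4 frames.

7, 5

3 frames: F F . F . . F F F . . F → 7 faults.
4 frames: F F . F . . F F . . . . → 5 faults.
5 < 7: adding a frame reduced faults, as is typical.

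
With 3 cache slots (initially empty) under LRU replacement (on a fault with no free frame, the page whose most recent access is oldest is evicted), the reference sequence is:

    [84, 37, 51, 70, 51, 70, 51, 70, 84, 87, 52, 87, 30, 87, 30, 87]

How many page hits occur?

84: fault, frames (84)
37: fault, frames (84 37)
51: fault, frames (84 37 51)
70: fault, evict 84, frames (37 51 70)
51: hit
70: hit
51: hit
70: hit
84: fault, evict 37, frames (51 70 84)
87: fault, evict 51, frames (70 84 87)
52: fault, evict 70, frames (84 87 52)
87: hit
30: fault, evict 84, frames (52 87 30)
87: hit
30: hit
87: hit
Hits: 8.

8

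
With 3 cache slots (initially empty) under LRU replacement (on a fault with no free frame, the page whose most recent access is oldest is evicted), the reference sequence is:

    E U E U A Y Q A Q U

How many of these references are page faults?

E → fault, frames (E)
U → fault, frames (E U)
E → hit
U → hit
A → fault, frames (E U A)
Y → fault, evict E, frames (U A Y)
Q → fault, evict U, frames (A Y Q)
A → hit
Q → hit
U → fault, evict Y, frames (A Q U)
Page faults: 6.

6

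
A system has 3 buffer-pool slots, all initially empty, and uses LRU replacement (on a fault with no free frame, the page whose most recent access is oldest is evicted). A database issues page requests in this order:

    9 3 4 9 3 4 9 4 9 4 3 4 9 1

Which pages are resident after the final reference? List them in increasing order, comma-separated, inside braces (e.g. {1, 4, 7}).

{1, 4, 9}

9: miss, frames [9]
3: miss, frames [9, 3]
4: miss, frames [9, 3, 4]
9: hit
3: hit
4: hit
9: hit
4: hit
9: hit
4: hit
3: hit
4: hit
9: hit
1: miss, evict 3, frames [4, 9, 1]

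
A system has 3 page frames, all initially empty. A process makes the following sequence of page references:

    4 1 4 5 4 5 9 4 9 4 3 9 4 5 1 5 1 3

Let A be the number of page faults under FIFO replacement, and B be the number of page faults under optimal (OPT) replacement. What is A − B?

1

Under FIFO: F F . F . . F F . . F . . F F . . . → 8 faults.
Under OPT: F F . F . . F . . . F . . F F . . . → 7 faults.
A − B = 8 − 7 = 1.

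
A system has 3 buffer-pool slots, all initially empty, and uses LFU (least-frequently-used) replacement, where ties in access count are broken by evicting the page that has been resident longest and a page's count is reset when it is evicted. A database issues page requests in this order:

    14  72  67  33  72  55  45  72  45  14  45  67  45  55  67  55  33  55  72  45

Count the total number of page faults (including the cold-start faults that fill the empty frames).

13

14 → fault, frames (14)
72 → fault, frames (14 72)
67 → fault, frames (14 72 67)
33 → fault, evict 14, frames (72 67 33)
72 → hit
55 → fault, evict 67, frames (72 33 55)
45 → fault, evict 33, frames (72 55 45)
72 → hit
45 → hit
14 → fault, evict 55, frames (72 45 14)
45 → hit
67 → fault, evict 14, frames (72 45 67)
45 → hit
55 → fault, evict 67, frames (72 45 55)
67 → fault, evict 55, frames (72 45 67)
55 → fault, evict 67, frames (72 45 55)
33 → fault, evict 55, frames (72 45 33)
55 → fault, evict 33, frames (72 45 55)
72 → hit
45 → hit
Page faults: 13.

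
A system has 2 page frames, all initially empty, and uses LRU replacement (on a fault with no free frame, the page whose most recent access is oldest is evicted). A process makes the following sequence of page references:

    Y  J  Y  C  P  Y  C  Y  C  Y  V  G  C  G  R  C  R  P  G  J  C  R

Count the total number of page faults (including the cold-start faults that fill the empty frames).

Y → fault, frames {Y}
J → fault, frames {Y,J}
Y → hit
C → fault, evict J, frames {Y,C}
P → fault, evict Y, frames {C,P}
Y → fault, evict C, frames {P,Y}
C → fault, evict P, frames {Y,C}
Y → hit
C → hit
Y → hit
V → fault, evict C, frames {Y,V}
G → fault, evict Y, frames {V,G}
C → fault, evict V, frames {G,C}
G → hit
R → fault, evict C, frames {G,R}
C → fault, evict G, frames {R,C}
R → hit
P → fault, evict C, frames {R,P}
G → fault, evict R, frames {P,G}
J → fault, evict P, frames {G,J}
C → fault, evict G, frames {J,C}
R → fault, evict J, frames {C,R}
Page faults: 16.

16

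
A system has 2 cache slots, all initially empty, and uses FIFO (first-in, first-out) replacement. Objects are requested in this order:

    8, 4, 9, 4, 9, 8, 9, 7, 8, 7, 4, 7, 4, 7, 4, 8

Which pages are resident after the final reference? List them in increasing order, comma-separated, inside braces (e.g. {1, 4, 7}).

8: fault, frames (8)
4: fault, frames (8 4)
9: fault, evict 8, frames (4 9)
4: hit
9: hit
8: fault, evict 4, frames (9 8)
9: hit
7: fault, evict 9, frames (8 7)
8: hit
7: hit
4: fault, evict 8, frames (7 4)
7: hit
4: hit
7: hit
4: hit
8: fault, evict 7, frames (4 8)

{4, 8}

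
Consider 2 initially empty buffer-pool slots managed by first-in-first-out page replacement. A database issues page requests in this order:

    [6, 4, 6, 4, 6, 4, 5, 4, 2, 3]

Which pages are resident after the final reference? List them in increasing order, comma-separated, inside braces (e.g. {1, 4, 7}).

{2, 3}

6 → fault, frames (6)
4 → fault, frames (6 4)
6 → hit
4 → hit
6 → hit
4 → hit
5 → fault, evict 6, frames (4 5)
4 → hit
2 → fault, evict 4, frames (5 2)
3 → fault, evict 5, frames (2 3)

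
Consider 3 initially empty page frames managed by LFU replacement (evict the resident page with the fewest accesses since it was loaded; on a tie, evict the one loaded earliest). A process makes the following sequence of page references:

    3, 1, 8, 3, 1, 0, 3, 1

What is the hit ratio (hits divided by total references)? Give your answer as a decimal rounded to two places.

3: miss, frames [3]
1: miss, frames [3, 1]
8: miss, frames [3, 1, 8]
3: hit
1: hit
0: miss, evict 8, frames [3, 1, 0]
3: hit
1: hit
Hits: 4 of 8 references → 4/8 = 0.5000.

0.50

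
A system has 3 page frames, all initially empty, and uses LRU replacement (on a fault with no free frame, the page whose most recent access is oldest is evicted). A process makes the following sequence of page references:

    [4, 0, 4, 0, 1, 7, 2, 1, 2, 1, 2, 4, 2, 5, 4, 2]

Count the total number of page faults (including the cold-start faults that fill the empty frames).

7

4 → fault, frames [4]
0 → fault, frames [4, 0]
4 → hit
0 → hit
1 → fault, frames [4, 0, 1]
7 → fault, evict 4, frames [0, 1, 7]
2 → fault, evict 0, frames [1, 7, 2]
1 → hit
2 → hit
1 → hit
2 → hit
4 → fault, evict 7, frames [1, 2, 4]
2 → hit
5 → fault, evict 1, frames [4, 2, 5]
4 → hit
2 → hit
Page faults: 7.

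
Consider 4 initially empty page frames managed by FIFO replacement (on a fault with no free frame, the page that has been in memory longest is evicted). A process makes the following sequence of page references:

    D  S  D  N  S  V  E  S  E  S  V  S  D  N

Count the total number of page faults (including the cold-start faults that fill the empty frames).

6

D -> fault, frames {D}
S -> fault, frames {D,S}
D -> hit
N -> fault, frames {D,S,N}
S -> hit
V -> fault, frames {D,S,N,V}
E -> fault, evict D, frames {S,N,V,E}
S -> hit
E -> hit
S -> hit
V -> hit
S -> hit
D -> fault, evict S, frames {N,V,E,D}
N -> hit
Page faults: 6.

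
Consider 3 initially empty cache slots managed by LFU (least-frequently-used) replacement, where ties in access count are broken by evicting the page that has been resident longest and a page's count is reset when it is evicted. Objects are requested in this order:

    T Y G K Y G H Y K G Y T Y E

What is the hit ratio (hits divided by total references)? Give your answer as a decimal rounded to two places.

0.43

T: fault, frames [T]
Y: fault, frames [T, Y]
G: fault, frames [T, Y, G]
K: fault, evict T, frames [Y, G, K]
Y: hit
G: hit
H: fault, evict K, frames [Y, G, H]
Y: hit
K: fault, evict H, frames [Y, G, K]
G: hit
Y: hit
T: fault, evict K, frames [Y, G, T]
Y: hit
E: fault, evict T, frames [Y, G, E]
Hits: 6 of 14 references → 6/14 = 0.4286.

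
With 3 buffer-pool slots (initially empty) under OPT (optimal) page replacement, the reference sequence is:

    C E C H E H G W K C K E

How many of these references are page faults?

6

C → fault, frames {C}
E → fault, frames {C,E}
C → hit
H → fault, frames {C,E,H}
E → hit
H → hit
G → fault, evict H, frames {C,E,G}
W → fault, evict G, frames {C,E,W}
K → fault, evict W, frames {C,E,K}
C → hit
K → hit
E → hit
Page faults: 6.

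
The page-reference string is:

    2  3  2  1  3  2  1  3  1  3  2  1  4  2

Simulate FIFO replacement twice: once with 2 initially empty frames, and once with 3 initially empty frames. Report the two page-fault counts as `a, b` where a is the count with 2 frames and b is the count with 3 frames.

2 frames: F F . F . F . F F . F . F . → 8 faults.
3 frames: F F . F . . . . . . . . F F → 5 faults.
5 < 8: adding a frame reduced faults, as is typical.

8, 5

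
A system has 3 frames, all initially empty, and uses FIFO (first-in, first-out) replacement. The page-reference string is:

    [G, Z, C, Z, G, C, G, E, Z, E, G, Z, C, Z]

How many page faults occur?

G → miss, frames [G]
Z → miss, frames [G, Z]
C → miss, frames [G, Z, C]
Z → hit
G → hit
C → hit
G → hit
E → miss, evict G, frames [Z, C, E]
Z → hit
E → hit
G → miss, evict Z, frames [C, E, G]
Z → miss, evict C, frames [E, G, Z]
C → miss, evict E, frames [G, Z, C]
Z → hit
Page faults: 7.

7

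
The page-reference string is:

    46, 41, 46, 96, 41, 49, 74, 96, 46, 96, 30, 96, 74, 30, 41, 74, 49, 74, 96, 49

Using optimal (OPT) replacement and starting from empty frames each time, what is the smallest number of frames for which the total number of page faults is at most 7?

f=1: 20 faults
f=2: 11 faults
f=3: 8 faults
f=4: 7 faults
f=5: 6 faults
f=6: 6 faults
Smallest f with faults ≤ 7 is 4.

4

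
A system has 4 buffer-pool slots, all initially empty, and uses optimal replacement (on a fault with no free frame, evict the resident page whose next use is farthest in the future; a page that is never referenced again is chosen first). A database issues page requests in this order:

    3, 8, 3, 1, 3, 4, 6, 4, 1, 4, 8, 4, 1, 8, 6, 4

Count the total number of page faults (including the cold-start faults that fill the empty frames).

5

3 → fault, frames (3)
8 → fault, frames (3 8)
3 → hit
1 → fault, frames (3 8 1)
3 → hit
4 → fault, frames (3 8 1 4)
6 → fault, evict 3, frames (8 1 4 6)
4 → hit
1 → hit
4 → hit
8 → hit
4 → hit
1 → hit
8 → hit
6 → hit
4 → hit
Page faults: 5.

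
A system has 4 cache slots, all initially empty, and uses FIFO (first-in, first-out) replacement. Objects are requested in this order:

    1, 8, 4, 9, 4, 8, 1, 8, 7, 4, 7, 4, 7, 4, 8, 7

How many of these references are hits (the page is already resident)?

11

1 → miss, frames [1]
8 → miss, frames [1, 8]
4 → miss, frames [1, 8, 4]
9 → miss, frames [1, 8, 4, 9]
4 → hit
8 → hit
1 → hit
8 → hit
7 → miss, evict 1, frames [8, 4, 9, 7]
4 → hit
7 → hit
4 → hit
7 → hit
4 → hit
8 → hit
7 → hit
Hits: 11.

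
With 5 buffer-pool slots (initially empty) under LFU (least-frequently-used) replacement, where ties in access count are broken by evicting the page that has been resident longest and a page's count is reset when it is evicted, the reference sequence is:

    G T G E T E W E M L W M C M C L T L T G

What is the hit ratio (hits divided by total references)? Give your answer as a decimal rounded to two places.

G → miss, frames [G]
T → miss, frames [G, T]
G → hit
E → miss, frames [G, T, E]
T → hit
E → hit
W → miss, frames [G, T, E, W]
E → hit
M → miss, frames [G, T, E, W, M]
L → miss, evict W, frames [G, T, E, M, L]
W → miss, evict M, frames [G, T, E, L, W]
M → miss, evict L, frames [G, T, E, W, M]
C → miss, evict W, frames [G, T, E, M, C]
M → hit
C → hit
L → miss, evict G, frames [T, E, M, C, L]
T → hit
L → hit
T → hit
G → miss, evict M, frames [T, E, C, L, G]
Hits: 9 of 20 references → 9/20 = 0.4500.

0.45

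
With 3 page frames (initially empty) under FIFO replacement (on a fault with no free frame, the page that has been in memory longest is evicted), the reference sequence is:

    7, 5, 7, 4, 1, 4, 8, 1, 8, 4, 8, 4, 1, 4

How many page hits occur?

7 -> miss, frames (7)
5 -> miss, frames (7 5)
7 -> hit
4 -> miss, frames (7 5 4)
1 -> miss, evict 7, frames (5 4 1)
4 -> hit
8 -> miss, evict 5, frames (4 1 8)
1 -> hit
8 -> hit
4 -> hit
8 -> hit
4 -> hit
1 -> hit
4 -> hit
Hits: 9.

9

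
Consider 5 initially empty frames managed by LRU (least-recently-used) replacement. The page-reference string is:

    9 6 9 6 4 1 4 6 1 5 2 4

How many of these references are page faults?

9 → miss, frames [9]
6 → miss, frames [9, 6]
9 → hit
6 → hit
4 → miss, frames [9, 6, 4]
1 → miss, frames [9, 6, 4, 1]
4 → hit
6 → hit
1 → hit
5 → miss, frames [9, 4, 6, 1, 5]
2 → miss, evict 9, frames [4, 6, 1, 5, 2]
4 → hit
Page faults: 6.

6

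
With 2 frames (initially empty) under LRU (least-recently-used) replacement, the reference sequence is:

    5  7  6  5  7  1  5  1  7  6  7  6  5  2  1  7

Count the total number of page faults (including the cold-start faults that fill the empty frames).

13

5: fault, frames [5]
7: fault, frames [5, 7]
6: fault, evict 5, frames [7, 6]
5: fault, evict 7, frames [6, 5]
7: fault, evict 6, frames [5, 7]
1: fault, evict 5, frames [7, 1]
5: fault, evict 7, frames [1, 5]
1: hit
7: fault, evict 5, frames [1, 7]
6: fault, evict 1, frames [7, 6]
7: hit
6: hit
5: fault, evict 7, frames [6, 5]
2: fault, evict 6, frames [5, 2]
1: fault, evict 5, frames [2, 1]
7: fault, evict 2, frames [1, 7]
Page faults: 13.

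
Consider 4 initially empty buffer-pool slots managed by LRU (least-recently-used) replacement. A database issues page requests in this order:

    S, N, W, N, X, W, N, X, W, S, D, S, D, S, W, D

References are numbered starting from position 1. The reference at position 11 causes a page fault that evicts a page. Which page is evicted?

N

pos 1: S -> miss, frames [S]
pos 2: N -> miss, frames [S, N]
pos 3: W -> miss, frames [S, N, W]
pos 4: N -> hit
pos 5: X -> miss, frames [S, W, N, X]
pos 6: W -> hit
pos 7: N -> hit
pos 8: X -> hit
pos 9: W -> hit
pos 10: S -> hit
pos 11: D -> miss, evict N, frames [X, W, S, D]
At position 11, page N is evicted.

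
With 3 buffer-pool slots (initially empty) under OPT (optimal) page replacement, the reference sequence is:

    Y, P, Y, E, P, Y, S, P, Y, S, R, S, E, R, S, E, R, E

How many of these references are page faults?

6

Y -> miss, frames {Y}
P -> miss, frames {Y,P}
Y -> hit
E -> miss, frames {Y,P,E}
P -> hit
Y -> hit
S -> miss, evict E, frames {Y,P,S}
P -> hit
Y -> hit
S -> hit
R -> miss, evict P, frames {Y,S,R}
S -> hit
E -> miss, evict Y, frames {S,R,E}
R -> hit
S -> hit
E -> hit
R -> hit
E -> hit
Page faults: 6.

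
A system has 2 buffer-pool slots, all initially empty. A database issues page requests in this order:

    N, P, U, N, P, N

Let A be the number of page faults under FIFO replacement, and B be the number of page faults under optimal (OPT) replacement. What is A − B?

1

Under FIFO: F F F F F . → 5 faults.
Under OPT: F F F . F . → 4 faults.
A − B = 5 − 4 = 1.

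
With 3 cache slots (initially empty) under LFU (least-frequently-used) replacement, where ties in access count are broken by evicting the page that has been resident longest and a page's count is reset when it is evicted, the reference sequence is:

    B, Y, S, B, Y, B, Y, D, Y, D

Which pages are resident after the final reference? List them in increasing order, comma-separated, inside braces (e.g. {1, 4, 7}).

{B, D, Y}

B: fault, frames {B}
Y: fault, frames {B,Y}
S: fault, frames {B,Y,S}
B: hit
Y: hit
B: hit
Y: hit
D: fault, evict S, frames {B,Y,D}
Y: hit
D: hit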